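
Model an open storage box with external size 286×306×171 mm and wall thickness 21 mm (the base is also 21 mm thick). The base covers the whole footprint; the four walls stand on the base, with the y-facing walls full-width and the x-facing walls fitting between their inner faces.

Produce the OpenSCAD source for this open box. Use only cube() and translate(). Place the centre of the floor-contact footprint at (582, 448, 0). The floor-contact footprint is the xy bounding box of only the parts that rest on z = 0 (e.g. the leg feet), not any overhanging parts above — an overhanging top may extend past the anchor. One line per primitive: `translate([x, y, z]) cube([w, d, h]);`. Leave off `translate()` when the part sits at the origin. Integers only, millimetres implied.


translate([439, 295, 0]) cube([286, 306, 21]);
translate([439, 295, 21]) cube([286, 21, 150]);
translate([439, 580, 21]) cube([286, 21, 150]);
translate([439, 316, 21]) cube([21, 264, 150]);
translate([704, 316, 21]) cube([21, 264, 150]);


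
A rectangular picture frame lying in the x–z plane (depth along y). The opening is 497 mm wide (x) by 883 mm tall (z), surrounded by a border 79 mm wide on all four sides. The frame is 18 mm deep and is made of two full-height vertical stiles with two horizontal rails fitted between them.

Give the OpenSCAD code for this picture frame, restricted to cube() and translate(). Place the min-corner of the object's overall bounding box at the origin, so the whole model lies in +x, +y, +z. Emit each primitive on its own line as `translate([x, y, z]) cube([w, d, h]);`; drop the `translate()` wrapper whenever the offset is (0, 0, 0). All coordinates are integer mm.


cube([79, 18, 1041]);
translate([576, 0, 0]) cube([79, 18, 1041]);
translate([79, 0, 0]) cube([497, 18, 79]);
translate([79, 0, 962]) cube([497, 18, 79]);


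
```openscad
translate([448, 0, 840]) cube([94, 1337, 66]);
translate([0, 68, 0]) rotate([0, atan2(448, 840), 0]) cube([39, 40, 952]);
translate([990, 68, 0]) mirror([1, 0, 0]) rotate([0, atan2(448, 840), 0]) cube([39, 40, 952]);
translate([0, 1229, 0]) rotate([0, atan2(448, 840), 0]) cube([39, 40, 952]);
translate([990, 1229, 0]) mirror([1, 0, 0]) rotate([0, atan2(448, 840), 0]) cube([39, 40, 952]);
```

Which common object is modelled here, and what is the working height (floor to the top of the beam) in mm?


A sawhorse. The overall height is 906 mm.

A beam across two mirrored pairs of raked legs — a sawhorse. The beam's underside is at z = 840 (matching the legs' vertical rise in atan2(448, 840)) and the beam is 66 mm tall, so its top is at 840 + 66 = 906 mm. The raked legs top out at the beam's underside, so that is the highest point.


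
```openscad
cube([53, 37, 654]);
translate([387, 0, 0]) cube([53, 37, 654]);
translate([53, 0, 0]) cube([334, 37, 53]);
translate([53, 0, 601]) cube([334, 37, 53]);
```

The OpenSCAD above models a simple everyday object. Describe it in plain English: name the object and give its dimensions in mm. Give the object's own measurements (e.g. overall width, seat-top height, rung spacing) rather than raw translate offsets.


A rectangular picture frame lying in the x–z plane (depth along y). The opening is 334 mm wide (x) by 548 mm tall (z), surrounded by a border 53 mm wide on all four sides. The frame is 37 mm deep and is made of two full-height vertical stiles with two horizontal rails fitted between them.


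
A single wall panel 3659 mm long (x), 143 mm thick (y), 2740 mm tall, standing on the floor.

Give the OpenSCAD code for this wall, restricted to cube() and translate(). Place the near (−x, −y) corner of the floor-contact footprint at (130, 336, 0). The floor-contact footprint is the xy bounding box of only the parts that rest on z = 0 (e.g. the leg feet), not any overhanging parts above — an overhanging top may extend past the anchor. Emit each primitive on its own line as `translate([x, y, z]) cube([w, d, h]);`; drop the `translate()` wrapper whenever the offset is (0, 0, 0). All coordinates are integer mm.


translate([130, 336, 0]) cube([3659, 143, 2740]);


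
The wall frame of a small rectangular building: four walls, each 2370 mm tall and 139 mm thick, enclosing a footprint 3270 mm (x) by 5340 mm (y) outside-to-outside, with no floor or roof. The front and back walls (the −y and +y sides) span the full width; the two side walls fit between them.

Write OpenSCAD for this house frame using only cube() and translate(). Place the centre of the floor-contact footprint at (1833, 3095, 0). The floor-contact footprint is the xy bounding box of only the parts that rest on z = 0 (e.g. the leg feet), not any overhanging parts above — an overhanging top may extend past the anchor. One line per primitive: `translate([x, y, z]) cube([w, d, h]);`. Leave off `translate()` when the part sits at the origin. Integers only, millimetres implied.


translate([198, 425, 0]) cube([3270, 139, 2370]);
translate([198, 5626, 0]) cube([3270, 139, 2370]);
translate([198, 564, 0]) cube([139, 5062, 2370]);
translate([3329, 564, 0]) cube([139, 5062, 2370]);


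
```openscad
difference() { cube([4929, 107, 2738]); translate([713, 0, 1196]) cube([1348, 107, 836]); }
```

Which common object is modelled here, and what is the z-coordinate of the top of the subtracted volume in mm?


A wall with a window opening. The window head height is 2032 mm.

A wall with a rectangular opening subtracted — a window. Sill at z = 1196, opening 836 mm tall, so the head is at 1196 + 836 = 2032 mm.


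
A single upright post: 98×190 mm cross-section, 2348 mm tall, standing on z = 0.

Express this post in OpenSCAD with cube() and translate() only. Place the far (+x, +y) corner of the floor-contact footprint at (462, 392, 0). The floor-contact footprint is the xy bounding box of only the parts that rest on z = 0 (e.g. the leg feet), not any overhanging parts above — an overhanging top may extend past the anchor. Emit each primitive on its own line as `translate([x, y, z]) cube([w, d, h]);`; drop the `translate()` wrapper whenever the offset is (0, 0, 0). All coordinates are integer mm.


translate([364, 202, 0]) cube([98, 190, 2348]);


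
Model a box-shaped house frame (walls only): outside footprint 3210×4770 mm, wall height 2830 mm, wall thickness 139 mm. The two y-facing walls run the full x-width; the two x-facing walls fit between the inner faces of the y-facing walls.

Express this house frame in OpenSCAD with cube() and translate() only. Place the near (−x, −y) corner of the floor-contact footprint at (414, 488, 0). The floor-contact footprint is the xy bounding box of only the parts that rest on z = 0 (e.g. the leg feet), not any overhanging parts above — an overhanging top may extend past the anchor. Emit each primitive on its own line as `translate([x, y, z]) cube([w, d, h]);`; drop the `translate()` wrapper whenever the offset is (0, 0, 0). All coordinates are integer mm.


translate([414, 488, 0]) cube([3210, 139, 2830]);
translate([414, 5119, 0]) cube([3210, 139, 2830]);
translate([414, 627, 0]) cube([139, 4492, 2830]);
translate([3485, 627, 0]) cube([139, 4492, 2830]);


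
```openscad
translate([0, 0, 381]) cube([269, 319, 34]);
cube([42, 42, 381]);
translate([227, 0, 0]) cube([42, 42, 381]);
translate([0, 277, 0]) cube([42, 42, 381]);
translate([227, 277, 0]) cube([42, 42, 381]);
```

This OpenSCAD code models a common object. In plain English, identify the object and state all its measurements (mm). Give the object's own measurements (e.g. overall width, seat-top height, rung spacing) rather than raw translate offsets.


A four-legged stool. The seat is a 269×319×34 mm slab whose top surface is at z = 415 mm; four square legs, each 42×42 mm in cross-section, run from the floor (z = 0) to the underside of the seat, each flush with a corner of the seat.


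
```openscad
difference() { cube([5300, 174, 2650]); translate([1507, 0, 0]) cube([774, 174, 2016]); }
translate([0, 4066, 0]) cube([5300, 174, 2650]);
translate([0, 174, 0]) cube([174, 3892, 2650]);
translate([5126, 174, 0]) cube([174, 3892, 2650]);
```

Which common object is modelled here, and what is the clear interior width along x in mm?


A single room. The interior width is 4952 mm.

Four walls enclosing a rectangle with a door in the front wall — a room. Outside width 5300 minus two 174 mm walls gives 4952 mm.


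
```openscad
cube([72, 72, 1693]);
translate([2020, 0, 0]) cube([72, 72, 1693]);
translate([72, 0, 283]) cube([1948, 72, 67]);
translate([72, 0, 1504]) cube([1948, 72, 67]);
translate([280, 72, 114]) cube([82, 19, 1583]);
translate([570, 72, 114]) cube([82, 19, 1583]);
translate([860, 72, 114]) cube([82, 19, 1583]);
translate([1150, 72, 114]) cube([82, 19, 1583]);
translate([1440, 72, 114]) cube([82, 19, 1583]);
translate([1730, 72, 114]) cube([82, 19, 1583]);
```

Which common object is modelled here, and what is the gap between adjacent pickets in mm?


A fence section. The picket gap is 208 mm.

Two posts, two rails, 6 pickets — a fence section. Span 1948 mm holds 6 pickets of 82 mm with 7 equal gaps: ⌊(1948 − 6·82) / 7⌋ = 208 mm.


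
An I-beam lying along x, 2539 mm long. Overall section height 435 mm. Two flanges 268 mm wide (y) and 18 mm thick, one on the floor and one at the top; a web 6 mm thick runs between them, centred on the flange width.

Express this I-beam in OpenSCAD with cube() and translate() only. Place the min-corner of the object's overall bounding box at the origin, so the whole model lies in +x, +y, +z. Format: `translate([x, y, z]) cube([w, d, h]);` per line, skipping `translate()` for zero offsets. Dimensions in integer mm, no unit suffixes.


cube([2539, 268, 18]);
translate([0, 131, 18]) cube([2539, 6, 399]);
translate([0, 0, 417]) cube([2539, 268, 18]);


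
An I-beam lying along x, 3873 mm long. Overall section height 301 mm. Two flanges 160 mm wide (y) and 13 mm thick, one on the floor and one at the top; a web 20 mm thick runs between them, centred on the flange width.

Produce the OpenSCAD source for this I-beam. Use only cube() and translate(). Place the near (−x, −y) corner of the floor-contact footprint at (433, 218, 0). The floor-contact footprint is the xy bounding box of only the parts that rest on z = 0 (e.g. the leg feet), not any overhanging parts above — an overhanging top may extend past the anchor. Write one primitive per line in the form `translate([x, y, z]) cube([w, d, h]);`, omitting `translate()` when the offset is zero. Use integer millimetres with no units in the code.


translate([433, 218, 0]) cube([3873, 160, 13]);
translate([433, 288, 13]) cube([3873, 20, 275]);
translate([433, 218, 288]) cube([3873, 160, 13]);


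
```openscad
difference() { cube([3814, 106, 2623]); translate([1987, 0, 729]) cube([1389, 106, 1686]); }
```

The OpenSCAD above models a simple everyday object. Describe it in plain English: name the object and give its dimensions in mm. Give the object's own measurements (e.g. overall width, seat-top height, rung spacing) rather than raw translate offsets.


A wall 3814 mm long (x), 106 mm thick (y), 2623 mm tall, with a rectangular window opening cut through it. The opening is 1389 mm wide and 1686 mm tall; its sill is at z = 729 mm and its near (−x) edge is 1987 mm from the wall's −x end. The opening passes through the full wall thickness.


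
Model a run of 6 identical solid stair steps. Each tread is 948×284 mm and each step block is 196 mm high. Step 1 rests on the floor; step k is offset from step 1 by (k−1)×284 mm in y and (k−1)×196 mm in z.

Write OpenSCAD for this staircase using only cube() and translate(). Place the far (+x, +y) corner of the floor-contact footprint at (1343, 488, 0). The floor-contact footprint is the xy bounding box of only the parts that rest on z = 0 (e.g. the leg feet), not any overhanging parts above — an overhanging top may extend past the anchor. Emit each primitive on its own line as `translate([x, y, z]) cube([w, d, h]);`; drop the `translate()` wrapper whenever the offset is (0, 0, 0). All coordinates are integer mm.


translate([395, 204, 0]) cube([948, 284, 196]);
translate([395, 488, 196]) cube([948, 284, 196]);
translate([395, 772, 392]) cube([948, 284, 196]);
translate([395, 1056, 588]) cube([948, 284, 196]);
translate([395, 1340, 784]) cube([948, 284, 196]);
translate([395, 1624, 980]) cube([948, 284, 196]);


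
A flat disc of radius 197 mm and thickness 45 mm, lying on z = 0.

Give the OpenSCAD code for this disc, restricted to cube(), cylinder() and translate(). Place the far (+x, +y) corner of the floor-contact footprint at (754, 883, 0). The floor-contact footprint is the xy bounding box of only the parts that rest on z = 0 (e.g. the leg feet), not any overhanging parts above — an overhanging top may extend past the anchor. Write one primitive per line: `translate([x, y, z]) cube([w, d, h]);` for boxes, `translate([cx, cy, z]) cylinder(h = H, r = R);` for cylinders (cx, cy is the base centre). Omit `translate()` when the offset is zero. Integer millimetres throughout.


translate([557, 686, 0]) cylinder(h = 45, r = 197);


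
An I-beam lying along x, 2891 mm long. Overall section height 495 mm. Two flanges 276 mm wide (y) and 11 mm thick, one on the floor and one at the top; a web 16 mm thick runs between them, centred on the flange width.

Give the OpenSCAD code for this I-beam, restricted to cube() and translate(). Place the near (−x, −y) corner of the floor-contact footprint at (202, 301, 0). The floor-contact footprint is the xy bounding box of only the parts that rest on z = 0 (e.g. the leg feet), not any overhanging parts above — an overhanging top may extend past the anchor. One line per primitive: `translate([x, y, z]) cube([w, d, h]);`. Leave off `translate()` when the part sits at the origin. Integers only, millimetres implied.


translate([202, 301, 0]) cube([2891, 276, 11]);
translate([202, 431, 11]) cube([2891, 16, 473]);
translate([202, 301, 484]) cube([2891, 276, 11]);


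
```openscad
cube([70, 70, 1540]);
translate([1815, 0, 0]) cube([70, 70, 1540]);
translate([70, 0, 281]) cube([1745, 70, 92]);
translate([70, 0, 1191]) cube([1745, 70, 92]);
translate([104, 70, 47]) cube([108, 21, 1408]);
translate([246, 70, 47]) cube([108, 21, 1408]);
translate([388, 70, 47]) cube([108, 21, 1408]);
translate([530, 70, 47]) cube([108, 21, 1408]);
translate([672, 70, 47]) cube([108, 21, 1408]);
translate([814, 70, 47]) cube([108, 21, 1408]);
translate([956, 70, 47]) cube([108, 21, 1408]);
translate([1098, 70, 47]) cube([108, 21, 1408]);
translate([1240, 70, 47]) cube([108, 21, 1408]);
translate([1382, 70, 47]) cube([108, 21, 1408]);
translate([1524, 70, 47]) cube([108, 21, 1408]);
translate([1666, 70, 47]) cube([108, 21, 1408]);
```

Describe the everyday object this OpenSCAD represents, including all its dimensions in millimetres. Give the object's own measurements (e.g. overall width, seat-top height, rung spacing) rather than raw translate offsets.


A fence section. Two 70×70 mm posts, 1540 mm tall, stand on the floor with a clear span of 1745 mm between their inner faces. Two horizontal rails of 70×92 mm section span the gap between the posts with their undersides at z = 281 mm and z = 1191 mm, flush with the posts' −y face. 12 pickets, each 108 mm wide, 21 mm thick and 1408 mm tall, are fixed to the +y face of the rails with their bottoms at z = 47 mm, spaced across the span with a 34 mm gap after the −x post and between neighbouring pickets, with 41 mm left before the +x post.


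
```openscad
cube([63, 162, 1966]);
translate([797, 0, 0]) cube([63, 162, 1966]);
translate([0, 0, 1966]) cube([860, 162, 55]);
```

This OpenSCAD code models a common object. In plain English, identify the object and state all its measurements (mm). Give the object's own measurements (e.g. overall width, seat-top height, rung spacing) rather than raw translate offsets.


A door frame. The clear opening is 734 mm wide and 1966 mm high. Two 63 mm wide jambs, 162 mm deep, stand either side of the opening from the floor to the top of the opening. A 55 mm thick head sits across the top of both jambs, spanning the full outside width of the frame.


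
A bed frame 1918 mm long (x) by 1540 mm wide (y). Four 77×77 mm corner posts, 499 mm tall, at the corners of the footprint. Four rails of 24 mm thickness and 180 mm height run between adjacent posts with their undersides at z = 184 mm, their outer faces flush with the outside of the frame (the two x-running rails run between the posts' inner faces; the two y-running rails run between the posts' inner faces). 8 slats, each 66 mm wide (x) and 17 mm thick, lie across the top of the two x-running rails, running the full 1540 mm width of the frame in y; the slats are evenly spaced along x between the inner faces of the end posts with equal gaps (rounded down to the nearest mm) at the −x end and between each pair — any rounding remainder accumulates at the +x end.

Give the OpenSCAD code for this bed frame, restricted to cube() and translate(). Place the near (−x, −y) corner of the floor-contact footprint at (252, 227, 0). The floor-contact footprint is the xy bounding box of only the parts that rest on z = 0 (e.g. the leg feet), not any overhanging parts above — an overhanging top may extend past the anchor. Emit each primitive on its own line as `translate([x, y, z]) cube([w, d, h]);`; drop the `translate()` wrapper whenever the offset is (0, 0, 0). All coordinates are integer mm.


translate([252, 227, 0]) cube([77, 77, 499]);
translate([252, 1690, 0]) cube([77, 77, 499]);
translate([2093, 227, 0]) cube([77, 77, 499]);
translate([2093, 1690, 0]) cube([77, 77, 499]);
translate([329, 227, 184]) cube([1764, 24, 180]);
translate([329, 1743, 184]) cube([1764, 24, 180]);
translate([252, 304, 184]) cube([24, 1386, 180]);
translate([2146, 304, 184]) cube([24, 1386, 180]);
translate([466, 227, 364]) cube([66, 1540, 17]);
translate([669, 227, 364]) cube([66, 1540, 17]);
translate([872, 227, 364]) cube([66, 1540, 17]);
translate([1075, 227, 364]) cube([66, 1540, 17]);
translate([1278, 227, 364]) cube([66, 1540, 17]);
translate([1481, 227, 364]) cube([66, 1540, 17]);
translate([1684, 227, 364]) cube([66, 1540, 17]);
translate([1887, 227, 364]) cube([66, 1540, 17]);


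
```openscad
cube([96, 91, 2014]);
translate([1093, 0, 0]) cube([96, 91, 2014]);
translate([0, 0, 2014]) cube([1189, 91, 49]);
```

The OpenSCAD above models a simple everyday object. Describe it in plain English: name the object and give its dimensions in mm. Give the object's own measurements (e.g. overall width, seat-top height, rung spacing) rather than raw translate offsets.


A door frame. The clear opening is 997 mm wide and 2014 mm high. Two 96 mm wide jambs, 91 mm deep, stand either side of the opening from the floor to the top of the opening. A 49 mm thick head sits across the top of both jambs, spanning the full outside width of the frame.


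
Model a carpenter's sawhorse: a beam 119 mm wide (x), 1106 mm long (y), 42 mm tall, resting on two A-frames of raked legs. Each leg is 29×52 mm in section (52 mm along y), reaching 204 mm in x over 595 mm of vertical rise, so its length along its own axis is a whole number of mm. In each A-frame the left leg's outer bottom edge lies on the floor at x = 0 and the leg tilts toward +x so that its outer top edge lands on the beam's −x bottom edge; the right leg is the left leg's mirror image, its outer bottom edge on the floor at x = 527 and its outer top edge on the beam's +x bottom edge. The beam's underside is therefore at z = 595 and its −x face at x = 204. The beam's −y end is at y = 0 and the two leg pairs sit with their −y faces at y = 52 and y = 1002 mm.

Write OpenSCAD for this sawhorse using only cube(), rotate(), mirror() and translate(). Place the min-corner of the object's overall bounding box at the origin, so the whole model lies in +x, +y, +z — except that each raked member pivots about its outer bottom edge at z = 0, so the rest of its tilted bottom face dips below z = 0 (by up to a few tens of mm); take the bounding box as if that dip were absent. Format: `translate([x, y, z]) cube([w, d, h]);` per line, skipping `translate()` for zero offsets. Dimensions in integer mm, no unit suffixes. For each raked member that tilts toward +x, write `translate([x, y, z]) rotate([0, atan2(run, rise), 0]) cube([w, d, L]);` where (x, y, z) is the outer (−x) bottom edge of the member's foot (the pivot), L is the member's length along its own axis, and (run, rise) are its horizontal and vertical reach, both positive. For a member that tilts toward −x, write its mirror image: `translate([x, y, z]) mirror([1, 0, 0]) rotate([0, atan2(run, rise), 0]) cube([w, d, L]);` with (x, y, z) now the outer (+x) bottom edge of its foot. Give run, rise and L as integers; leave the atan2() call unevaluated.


translate([204, 0, 595]) cube([119, 1106, 42]);
translate([0, 52, 0]) rotate([0, atan2(204, 595), 0]) cube([29, 52, 629]);
translate([527, 52, 0]) mirror([1, 0, 0]) rotate([0, atan2(204, 595), 0]) cube([29, 52, 629]);
translate([0, 1002, 0]) rotate([0, atan2(204, 595), 0]) cube([29, 52, 629]);
translate([527, 1002, 0]) mirror([1, 0, 0]) rotate([0, atan2(204, 595), 0]) cube([29, 52, 629]);


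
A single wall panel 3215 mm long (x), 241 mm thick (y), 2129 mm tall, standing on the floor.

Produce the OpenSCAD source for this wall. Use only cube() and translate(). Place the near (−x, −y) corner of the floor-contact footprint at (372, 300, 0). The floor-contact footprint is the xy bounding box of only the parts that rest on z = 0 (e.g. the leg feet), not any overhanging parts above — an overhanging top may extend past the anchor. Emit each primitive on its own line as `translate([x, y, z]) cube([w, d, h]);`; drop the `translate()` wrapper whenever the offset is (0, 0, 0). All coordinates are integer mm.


translate([372, 300, 0]) cube([3215, 241, 2129]);


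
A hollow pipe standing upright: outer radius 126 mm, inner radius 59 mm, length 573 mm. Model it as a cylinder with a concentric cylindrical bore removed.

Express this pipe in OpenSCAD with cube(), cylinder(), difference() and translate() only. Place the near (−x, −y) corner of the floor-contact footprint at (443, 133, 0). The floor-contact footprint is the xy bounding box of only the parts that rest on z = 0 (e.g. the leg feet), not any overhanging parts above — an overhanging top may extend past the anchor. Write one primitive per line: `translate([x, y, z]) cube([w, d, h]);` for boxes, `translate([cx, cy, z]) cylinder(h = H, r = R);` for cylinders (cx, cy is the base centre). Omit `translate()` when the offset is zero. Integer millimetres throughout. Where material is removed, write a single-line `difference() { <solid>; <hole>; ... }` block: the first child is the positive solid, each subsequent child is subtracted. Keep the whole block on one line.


difference() { translate([569, 259, 0]) cylinder(h = 573, r = 126); translate([569, 259, 0]) cylinder(h = 573, r = 59); }


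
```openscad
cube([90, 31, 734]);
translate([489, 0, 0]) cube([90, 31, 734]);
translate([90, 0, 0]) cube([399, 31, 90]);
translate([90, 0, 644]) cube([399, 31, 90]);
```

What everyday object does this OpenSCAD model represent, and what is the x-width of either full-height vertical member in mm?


A picture frame. The border width is 90 mm.

Four thin pieces enclosing a rectangular opening — a picture frame. The two full-height stiles are 734 mm tall; the top rail sits at z = 644 and is 90 mm tall, so the border above the opening is 734 − 644 = 90 mm, matching the stile x-width.


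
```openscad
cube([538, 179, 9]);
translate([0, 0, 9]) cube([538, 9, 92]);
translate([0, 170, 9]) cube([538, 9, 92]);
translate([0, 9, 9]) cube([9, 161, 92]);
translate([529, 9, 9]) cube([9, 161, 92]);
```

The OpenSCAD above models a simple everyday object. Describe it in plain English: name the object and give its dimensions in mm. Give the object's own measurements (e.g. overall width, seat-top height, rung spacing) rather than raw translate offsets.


An open-topped rectangular box: outside dimensions 538×179×101 mm, with a uniform wall and base thickness of 9 mm. The base is a full 538×179 slab on the floor; four walls sit on top of the base. The front and back walls (the −y and +y sides) span the full width; the two side walls fit between them.


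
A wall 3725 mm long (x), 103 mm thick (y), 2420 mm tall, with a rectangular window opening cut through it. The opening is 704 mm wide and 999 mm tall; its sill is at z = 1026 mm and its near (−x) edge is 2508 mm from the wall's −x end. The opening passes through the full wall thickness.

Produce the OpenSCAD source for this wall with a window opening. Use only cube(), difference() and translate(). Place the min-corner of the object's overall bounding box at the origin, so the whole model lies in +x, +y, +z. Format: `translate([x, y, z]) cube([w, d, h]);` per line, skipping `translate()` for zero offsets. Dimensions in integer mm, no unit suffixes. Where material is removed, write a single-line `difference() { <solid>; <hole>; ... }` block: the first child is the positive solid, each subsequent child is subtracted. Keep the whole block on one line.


difference() { cube([3725, 103, 2420]); translate([2508, 0, 1026]) cube([704, 103, 999]); }


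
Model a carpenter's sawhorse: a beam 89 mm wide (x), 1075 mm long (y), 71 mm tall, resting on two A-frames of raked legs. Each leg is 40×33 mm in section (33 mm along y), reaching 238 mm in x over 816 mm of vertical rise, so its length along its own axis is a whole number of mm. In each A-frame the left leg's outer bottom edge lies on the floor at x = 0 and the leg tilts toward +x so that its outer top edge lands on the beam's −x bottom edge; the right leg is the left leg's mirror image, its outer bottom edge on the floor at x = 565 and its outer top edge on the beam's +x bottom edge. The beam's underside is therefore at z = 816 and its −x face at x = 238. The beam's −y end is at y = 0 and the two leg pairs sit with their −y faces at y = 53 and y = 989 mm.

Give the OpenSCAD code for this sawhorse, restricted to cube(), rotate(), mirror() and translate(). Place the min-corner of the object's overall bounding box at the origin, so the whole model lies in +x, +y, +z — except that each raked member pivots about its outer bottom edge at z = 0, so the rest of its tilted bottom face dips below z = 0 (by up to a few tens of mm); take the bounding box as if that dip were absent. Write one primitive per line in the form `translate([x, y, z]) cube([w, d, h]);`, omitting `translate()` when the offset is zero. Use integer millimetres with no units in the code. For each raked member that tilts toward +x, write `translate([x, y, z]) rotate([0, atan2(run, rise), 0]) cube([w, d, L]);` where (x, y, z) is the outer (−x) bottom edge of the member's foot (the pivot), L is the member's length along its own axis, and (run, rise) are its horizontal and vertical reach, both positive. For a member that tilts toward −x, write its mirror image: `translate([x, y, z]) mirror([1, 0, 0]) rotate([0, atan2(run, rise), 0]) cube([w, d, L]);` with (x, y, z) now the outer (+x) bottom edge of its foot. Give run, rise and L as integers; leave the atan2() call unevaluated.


translate([238, 0, 816]) cube([89, 1075, 71]);
translate([0, 53, 0]) rotate([0, atan2(238, 816), 0]) cube([40, 33, 850]);
translate([565, 53, 0]) mirror([1, 0, 0]) rotate([0, atan2(238, 816), 0]) cube([40, 33, 850]);
translate([0, 989, 0]) rotate([0, atan2(238, 816), 0]) cube([40, 33, 850]);
translate([565, 989, 0]) mirror([1, 0, 0]) rotate([0, atan2(238, 816), 0]) cube([40, 33, 850]);


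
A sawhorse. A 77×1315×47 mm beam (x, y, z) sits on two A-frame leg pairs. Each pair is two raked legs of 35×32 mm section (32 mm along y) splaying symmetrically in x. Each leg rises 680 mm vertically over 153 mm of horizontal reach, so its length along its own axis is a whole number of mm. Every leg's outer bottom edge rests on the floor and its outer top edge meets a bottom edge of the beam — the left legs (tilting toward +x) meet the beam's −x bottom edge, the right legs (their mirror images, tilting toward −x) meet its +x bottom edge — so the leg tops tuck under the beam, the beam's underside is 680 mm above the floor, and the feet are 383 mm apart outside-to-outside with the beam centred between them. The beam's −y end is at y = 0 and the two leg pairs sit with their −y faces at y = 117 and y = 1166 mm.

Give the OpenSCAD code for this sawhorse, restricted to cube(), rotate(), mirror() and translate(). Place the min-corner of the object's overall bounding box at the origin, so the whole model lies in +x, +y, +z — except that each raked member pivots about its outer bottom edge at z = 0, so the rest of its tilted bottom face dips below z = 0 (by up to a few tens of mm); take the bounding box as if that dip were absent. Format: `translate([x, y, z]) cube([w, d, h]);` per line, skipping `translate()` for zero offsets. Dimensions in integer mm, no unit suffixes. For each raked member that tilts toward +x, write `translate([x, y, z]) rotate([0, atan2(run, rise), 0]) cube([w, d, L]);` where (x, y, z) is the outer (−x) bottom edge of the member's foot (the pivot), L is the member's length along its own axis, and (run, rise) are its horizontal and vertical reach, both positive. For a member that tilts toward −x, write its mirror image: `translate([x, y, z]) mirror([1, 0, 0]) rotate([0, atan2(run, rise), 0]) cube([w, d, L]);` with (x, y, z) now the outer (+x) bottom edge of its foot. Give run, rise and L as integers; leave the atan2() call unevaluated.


translate([153, 0, 680]) cube([77, 1315, 47]);
translate([0, 117, 0]) rotate([0, atan2(153, 680), 0]) cube([35, 32, 697]);
translate([383, 117, 0]) mirror([1, 0, 0]) rotate([0, atan2(153, 680), 0]) cube([35, 32, 697]);
translate([0, 1166, 0]) rotate([0, atan2(153, 680), 0]) cube([35, 32, 697]);
translate([383, 1166, 0]) mirror([1, 0, 0]) rotate([0, atan2(153, 680), 0]) cube([35, 32, 697]);


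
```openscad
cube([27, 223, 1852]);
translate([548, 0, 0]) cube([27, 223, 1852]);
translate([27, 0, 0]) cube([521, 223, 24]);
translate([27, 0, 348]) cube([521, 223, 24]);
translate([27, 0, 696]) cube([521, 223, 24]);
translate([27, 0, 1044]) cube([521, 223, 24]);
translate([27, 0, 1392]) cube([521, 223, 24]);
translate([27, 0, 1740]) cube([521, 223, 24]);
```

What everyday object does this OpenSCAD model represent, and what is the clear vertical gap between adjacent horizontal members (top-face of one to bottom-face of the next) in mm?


A bookshelf. The clear shelf gap is 324 mm.

Two tall side panels with 6 horizontal boards between them — a bookshelf. The first two shelf undersides are at z = 0 and z = 348; with shelf thickness 24, the clear gap is 348 − 0 − 24 = 324 mm.


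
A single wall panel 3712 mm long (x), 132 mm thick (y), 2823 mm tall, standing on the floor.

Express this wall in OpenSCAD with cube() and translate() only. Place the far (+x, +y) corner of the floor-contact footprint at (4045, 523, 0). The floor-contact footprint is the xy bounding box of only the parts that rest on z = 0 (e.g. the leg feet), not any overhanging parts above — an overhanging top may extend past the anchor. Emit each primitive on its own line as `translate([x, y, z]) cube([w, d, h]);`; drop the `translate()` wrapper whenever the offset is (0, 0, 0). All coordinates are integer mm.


translate([333, 391, 0]) cube([3712, 132, 2823]);


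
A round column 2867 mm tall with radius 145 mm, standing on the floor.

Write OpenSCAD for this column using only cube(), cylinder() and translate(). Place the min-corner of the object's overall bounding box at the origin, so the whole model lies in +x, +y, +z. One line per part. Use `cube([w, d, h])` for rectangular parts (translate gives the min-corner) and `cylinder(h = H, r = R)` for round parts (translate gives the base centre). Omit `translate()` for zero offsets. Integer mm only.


translate([145, 145, 0]) cylinder(h = 2867, r = 145);


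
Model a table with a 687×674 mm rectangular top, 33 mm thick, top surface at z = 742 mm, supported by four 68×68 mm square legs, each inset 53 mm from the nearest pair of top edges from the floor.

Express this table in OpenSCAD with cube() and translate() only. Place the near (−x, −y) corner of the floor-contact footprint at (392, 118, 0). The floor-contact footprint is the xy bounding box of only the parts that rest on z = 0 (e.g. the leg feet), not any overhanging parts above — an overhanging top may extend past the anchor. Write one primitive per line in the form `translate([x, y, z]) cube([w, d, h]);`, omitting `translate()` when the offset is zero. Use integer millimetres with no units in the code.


translate([339, 65, 709]) cube([687, 674, 33]);
translate([392, 118, 0]) cube([68, 68, 709]);
translate([905, 118, 0]) cube([68, 68, 709]);
translate([392, 618, 0]) cube([68, 68, 709]);
translate([905, 618, 0]) cube([68, 68, 709]);


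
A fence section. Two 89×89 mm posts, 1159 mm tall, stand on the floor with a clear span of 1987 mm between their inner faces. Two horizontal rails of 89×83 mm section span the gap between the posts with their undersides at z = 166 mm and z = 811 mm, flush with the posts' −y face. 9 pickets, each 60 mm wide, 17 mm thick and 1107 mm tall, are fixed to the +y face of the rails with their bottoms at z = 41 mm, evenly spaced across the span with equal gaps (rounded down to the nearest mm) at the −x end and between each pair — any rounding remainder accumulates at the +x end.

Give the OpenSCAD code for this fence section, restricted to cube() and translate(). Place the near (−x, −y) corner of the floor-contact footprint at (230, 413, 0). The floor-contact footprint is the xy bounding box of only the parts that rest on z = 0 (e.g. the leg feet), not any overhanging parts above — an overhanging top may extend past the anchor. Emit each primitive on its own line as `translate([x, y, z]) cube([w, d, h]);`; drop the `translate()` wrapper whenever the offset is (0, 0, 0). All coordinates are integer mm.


translate([230, 413, 0]) cube([89, 89, 1159]);
translate([2306, 413, 0]) cube([89, 89, 1159]);
translate([319, 413, 166]) cube([1987, 89, 83]);
translate([319, 413, 811]) cube([1987, 89, 83]);
translate([463, 502, 41]) cube([60, 17, 1107]);
translate([667, 502, 41]) cube([60, 17, 1107]);
translate([871, 502, 41]) cube([60, 17, 1107]);
translate([1075, 502, 41]) cube([60, 17, 1107]);
translate([1279, 502, 41]) cube([60, 17, 1107]);
translate([1483, 502, 41]) cube([60, 17, 1107]);
translate([1687, 502, 41]) cube([60, 17, 1107]);
translate([1891, 502, 41]) cube([60, 17, 1107]);
translate([2095, 502, 41]) cube([60, 17, 1107]);


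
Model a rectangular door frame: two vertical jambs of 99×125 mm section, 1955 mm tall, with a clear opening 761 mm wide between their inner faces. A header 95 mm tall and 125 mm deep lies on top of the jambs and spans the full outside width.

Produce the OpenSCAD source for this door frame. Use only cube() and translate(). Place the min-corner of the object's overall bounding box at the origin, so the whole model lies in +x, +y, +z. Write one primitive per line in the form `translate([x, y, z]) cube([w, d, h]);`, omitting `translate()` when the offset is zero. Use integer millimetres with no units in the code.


cube([99, 125, 1955]);
translate([860, 0, 0]) cube([99, 125, 1955]);
translate([0, 0, 1955]) cube([959, 125, 95]);


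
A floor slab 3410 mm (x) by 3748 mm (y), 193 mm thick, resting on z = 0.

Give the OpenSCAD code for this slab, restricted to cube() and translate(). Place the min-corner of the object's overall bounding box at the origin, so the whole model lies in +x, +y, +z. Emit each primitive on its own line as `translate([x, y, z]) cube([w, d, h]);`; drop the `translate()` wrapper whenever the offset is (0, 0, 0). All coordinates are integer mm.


cube([3410, 3748, 193]);


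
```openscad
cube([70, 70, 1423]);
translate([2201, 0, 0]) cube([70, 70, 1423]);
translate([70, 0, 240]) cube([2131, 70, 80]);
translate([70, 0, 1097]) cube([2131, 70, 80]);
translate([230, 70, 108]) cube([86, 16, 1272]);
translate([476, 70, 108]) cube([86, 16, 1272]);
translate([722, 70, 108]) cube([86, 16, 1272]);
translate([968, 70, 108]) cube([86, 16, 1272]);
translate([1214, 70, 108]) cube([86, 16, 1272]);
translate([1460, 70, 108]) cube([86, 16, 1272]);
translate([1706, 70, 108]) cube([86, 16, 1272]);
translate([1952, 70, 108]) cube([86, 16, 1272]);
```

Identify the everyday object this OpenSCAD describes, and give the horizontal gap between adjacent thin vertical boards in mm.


A fence section. The picket gap is 160 mm.

Two posts, two rails, 8 pickets — a fence section. Span 2131 mm holds 8 pickets of 86 mm with 9 equal gaps: ⌊(2131 − 8·86) / 9⌋ = 160 mm.


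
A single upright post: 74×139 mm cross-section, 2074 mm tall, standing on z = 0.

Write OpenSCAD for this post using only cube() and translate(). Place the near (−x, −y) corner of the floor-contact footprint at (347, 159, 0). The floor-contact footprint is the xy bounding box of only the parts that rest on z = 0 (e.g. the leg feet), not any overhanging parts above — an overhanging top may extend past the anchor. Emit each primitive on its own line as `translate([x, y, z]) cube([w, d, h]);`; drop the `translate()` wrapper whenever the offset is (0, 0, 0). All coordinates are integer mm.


translate([347, 159, 0]) cube([74, 139, 2074]);


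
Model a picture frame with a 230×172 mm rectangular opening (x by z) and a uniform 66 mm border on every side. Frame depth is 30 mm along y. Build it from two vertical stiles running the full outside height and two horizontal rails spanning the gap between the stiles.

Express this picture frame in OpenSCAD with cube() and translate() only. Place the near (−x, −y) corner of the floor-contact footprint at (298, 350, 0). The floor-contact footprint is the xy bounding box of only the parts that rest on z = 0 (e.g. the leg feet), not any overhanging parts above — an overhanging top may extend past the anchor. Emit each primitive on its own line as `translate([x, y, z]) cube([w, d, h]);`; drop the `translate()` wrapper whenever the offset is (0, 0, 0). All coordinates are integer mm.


translate([298, 350, 0]) cube([66, 30, 304]);
translate([594, 350, 0]) cube([66, 30, 304]);
translate([364, 350, 0]) cube([230, 30, 66]);
translate([364, 350, 238]) cube([230, 30, 66]);


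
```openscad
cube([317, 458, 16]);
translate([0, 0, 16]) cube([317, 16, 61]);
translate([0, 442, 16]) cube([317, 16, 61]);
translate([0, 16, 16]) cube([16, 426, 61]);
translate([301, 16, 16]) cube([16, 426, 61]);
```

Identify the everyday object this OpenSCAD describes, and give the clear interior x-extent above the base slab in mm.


An open box. The internal width is 285 mm.

A 317×458 base slab with four walls standing on it — an open box. The base is 317 mm wide and the walls are 16 mm thick, so the internal width is 317 − 2 × 16 = 285 mm.


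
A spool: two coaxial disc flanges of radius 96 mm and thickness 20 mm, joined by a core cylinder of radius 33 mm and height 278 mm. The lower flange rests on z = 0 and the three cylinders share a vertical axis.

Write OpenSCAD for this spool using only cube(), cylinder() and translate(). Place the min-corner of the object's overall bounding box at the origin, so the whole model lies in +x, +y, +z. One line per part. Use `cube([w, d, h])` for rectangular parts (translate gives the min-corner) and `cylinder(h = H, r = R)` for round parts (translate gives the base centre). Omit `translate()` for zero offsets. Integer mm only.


translate([96, 96, 0]) cylinder(h = 20, r = 96);
translate([96, 96, 20]) cylinder(h = 278, r = 33);
translate([96, 96, 298]) cylinder(h = 20, r = 96);


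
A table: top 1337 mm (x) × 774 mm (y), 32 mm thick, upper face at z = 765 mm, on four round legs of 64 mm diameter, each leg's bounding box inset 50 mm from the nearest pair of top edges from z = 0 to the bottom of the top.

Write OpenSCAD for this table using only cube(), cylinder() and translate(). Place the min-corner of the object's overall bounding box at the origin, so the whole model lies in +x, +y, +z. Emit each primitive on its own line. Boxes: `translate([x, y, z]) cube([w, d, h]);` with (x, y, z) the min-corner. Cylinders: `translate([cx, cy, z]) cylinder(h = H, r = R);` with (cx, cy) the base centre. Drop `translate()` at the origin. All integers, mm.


translate([0, 0, 733]) cube([1337, 774, 32]);
translate([82, 82, 0]) cylinder(h = 733, r = 32);
translate([1255, 82, 0]) cylinder(h = 733, r = 32);
translate([82, 692, 0]) cylinder(h = 733, r = 32);
translate([1255, 692, 0]) cylinder(h = 733, r = 32);
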